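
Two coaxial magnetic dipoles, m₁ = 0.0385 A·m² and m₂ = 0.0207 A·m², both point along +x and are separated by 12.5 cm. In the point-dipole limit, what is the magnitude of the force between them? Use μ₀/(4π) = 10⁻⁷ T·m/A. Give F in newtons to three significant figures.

F ≈ 1.96×10⁻⁶ N

On-axis B of dipole 1: B = (μ₀/4π)·2m₁/r³. Force on dipole 2: F = m₂·dB/dr.
dB/dr = −(μ₀/4π)·6m₁/r⁴, so |F| = (μ₀/4π)·6m₁m₂/r⁴.
F = 6(10⁻⁷)(0.0385)(0.0207)/(0.125)⁴ = 1.959×10⁻⁶ N.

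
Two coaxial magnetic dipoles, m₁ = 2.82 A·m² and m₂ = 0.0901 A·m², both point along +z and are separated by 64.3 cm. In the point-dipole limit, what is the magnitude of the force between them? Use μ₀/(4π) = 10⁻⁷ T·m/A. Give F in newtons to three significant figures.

On-axis B of dipole 1: B = (μ₀/4π)·2m₁/r³. Force on dipole 2: F = m₂·dB/dr.
dB/dr = −(μ₀/4π)·6m₁/r⁴, so |F| = (μ₀/4π)·6m₁m₂/r⁴.
F = 6(10⁻⁷)(2.82)(0.0901)/(0.643)⁴ = 8.918×10⁻⁷ N.

F ≈ 8.92×10⁻⁷ N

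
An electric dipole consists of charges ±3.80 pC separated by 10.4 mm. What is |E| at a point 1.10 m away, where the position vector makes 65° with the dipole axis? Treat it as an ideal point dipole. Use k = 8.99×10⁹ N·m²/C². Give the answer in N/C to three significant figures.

Dipole moment p = qd = (3.80×10⁻¹² C)(0.0104 m) = 3.952×10⁻¹⁴ C·m.
At angle θ the dipole field magnitude is E = (kp/r³)·√(1 + 3cos²θ).
kp/r³ = (8.99×10⁹)(3.952×10⁻¹⁴) / (1.10)³ = 2.669×10⁻⁴ N/C.
√(1 + 3cos²65°) = √(1 + 3·0.1786) = √1.5358 ≈ 1.2393.
E ≈ 2.669×10⁻⁴ × 1.239 = 3.308×10⁻⁴ N/C.

E ≈ 3.31×10⁻⁴ N/C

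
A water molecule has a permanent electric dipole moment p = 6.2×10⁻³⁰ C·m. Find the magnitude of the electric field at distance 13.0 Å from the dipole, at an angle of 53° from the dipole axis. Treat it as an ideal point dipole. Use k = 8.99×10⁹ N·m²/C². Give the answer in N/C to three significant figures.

E ≈ 3.66×10⁷ N/C

At angle θ the dipole field magnitude is E = (kp/r³)·√(1 + 3cos²θ).
kp/r³ = (8.99×10⁹)(6.20×10⁻³⁰) / (1.30×10⁻⁹)³ = 2.537×10⁷ N/C.
√(1 + 3cos²53°) = √(1 + 3·0.3622) = √2.0865 ≈ 1.4445.
E ≈ 2.537×10⁷ × 1.444 = 3.665×10⁷ N/C.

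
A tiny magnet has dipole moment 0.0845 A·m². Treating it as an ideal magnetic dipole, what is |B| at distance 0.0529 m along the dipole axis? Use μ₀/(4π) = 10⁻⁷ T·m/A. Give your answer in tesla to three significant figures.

B ≈ 1.14×10⁻⁴ T

On axis B = (μ₀/4π)·2m/r³.
B = 2·(10⁻⁷)·(0.0845) / (0.0529)³ = 1.142×10⁻⁴ T.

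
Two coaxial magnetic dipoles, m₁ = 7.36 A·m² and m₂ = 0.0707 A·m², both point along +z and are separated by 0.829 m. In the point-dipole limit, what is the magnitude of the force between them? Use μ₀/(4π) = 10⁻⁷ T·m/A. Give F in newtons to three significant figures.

On-axis B of dipole 1: B = (μ₀/4π)·2m₁/r³. Force on dipole 2: F = m₂·dB/dr.
dB/dr = −(μ₀/4π)·6m₁/r⁴, so |F| = (μ₀/4π)·6m₁m₂/r⁴.
F = 6(10⁻⁷)(7.36)(0.0707)/(0.829)⁴ = 6.610×10⁻⁷ N.

F ≈ 6.61×10⁻⁷ N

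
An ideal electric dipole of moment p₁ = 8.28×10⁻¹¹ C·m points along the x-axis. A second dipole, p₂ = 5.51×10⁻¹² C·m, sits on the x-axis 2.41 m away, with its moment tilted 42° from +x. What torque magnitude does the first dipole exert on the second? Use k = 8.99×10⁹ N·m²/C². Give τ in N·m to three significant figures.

τ ≈ 3.92×10⁻¹³ N·m

The second dipole sits on the axis of the first, so the field there is axial: E₁ = 2kp₁/r³ along +x.
E₁ = 2(8.99×10⁹)(8.28×10⁻¹¹)/(2.41)³ = 0.1064 N/C.
Torque on the second dipole: τ = p₂ E₁ sinθ.
τ = (5.51×10⁻¹²)(0.1064)·sin42° = 3.921×10⁻¹³ N·m.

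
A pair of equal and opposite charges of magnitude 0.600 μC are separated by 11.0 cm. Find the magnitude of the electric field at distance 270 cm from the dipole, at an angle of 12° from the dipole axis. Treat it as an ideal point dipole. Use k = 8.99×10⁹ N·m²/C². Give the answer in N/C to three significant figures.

E ≈ 59.3 N/C

Dipole moment p = qd = (6.00×10⁻⁷ C)(0.110 m) = 6.60×10⁻⁸ C·m.
At angle θ the dipole field magnitude is E = (kp/r³)·√(1 + 3cos²θ).
kp/r³ = (8.99×10⁹)(6.60×10⁻⁸) / (2.70)³ = 30.14 N/C.
√(1 + 3cos²12°) = √(1 + 3·0.9568) = √3.8703 ≈ 1.9673.
E ≈ 30.14 × 1.967 = 59.30 N/C.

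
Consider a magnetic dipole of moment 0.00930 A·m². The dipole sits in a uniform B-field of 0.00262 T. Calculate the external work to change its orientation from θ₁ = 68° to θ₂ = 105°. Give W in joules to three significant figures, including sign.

W ≈ 1.54×10⁻⁵ J

W_ext = ΔU = −mB cosθ₂ + mB cosθ₁ = mB(cosθ₁ − cosθ₂).
W = (0.00930)(0.00262)·(cos68° − cos105°) = (2.437×10⁻⁵)·(+0.6334) = 1.543×10⁻⁵ J.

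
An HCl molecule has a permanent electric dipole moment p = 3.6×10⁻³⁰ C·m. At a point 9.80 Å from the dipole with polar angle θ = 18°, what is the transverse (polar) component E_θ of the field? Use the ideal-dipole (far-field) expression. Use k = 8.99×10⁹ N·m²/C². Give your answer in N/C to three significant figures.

E_θ ≈ 1.06×10⁷ N/C

For a dipole, E_θ = (kp sinθ)/r³.
kp/r³ = (8.99×10⁹)(3.60×10⁻³⁰)/(9.80×10⁻¹⁰)³ = 3.439×10⁷ N/C.
E_θ = 3.439×10⁷·sin18° = 1.063×10⁷ N/C.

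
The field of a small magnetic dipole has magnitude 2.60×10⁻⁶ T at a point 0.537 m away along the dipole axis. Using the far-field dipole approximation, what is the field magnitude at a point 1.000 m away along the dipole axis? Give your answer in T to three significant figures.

Dipole fields scale as 1/r³ in the far field; the geometry is the same at both points.
B₂ = B₁ · (r₁/r₂)³ = 2.60×10⁻⁶ · (0.537/1.000)³.
(r₁/r₂)³ = (0.537)³ = 0.1549.
B₂ ≈ 4.026×10⁻⁷ T.

B ≈ 4.03×10⁻⁷ T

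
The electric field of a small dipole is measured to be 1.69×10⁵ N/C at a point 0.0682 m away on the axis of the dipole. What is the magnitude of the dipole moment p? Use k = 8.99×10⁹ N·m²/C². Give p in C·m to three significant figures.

p ≈ 2.98×10⁻⁹ C·m

On axis E = 2kp/r³, so p = Er³/(2k).
p = (1.69×10⁵)·(0.0682)³ / (2·8.99×10⁹) = 2.982×10⁻⁹ C·m.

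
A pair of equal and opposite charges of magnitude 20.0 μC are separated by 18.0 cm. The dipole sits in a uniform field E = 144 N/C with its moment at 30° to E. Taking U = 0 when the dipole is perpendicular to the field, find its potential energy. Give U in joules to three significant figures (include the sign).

Dipole moment p = qd = (2.00×10⁻⁵ C)(0.180 m) = 3.60×10⁻⁶ C·m.
U = −p·E = −pE cosθ.
U = −(3.60×10⁻⁶)(144)·cos30° = -4.489×10⁻⁴ J.

U ≈ -4.49×10⁻⁴ J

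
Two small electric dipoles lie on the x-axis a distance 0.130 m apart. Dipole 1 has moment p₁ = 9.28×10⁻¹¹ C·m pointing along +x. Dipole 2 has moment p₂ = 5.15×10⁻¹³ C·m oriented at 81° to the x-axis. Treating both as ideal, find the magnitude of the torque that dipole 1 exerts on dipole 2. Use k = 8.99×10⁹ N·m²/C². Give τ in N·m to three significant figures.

The second dipole sits on the axis of the first, so the field there is axial: E₁ = 2kp₁/r³ along +x.
E₁ = 2(8.99×10⁹)(9.28×10⁻¹¹)/(0.130)³ = 759.5 N/C.
Torque on the second dipole: τ = p₂ E₁ sinθ.
τ = (5.15×10⁻¹³)(759.5)·sin81° = 3.863×10⁻¹⁰ N·m.

τ ≈ 3.86×10⁻¹⁰ N·m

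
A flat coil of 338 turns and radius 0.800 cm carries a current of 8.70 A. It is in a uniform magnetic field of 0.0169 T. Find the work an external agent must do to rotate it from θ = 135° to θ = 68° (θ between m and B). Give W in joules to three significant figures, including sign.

m = NIA = NIπa² = 338·(8.70)·π·(0.00800)² = 0.5912 A·m².
W_ext = ΔU = −mB cosθ₂ + mB cosθ₁ = mB(cosθ₁ − cosθ₂).
W = (0.5912)(0.0169)·(cos135° − cos68°) = (0.009991)·(-1.0817) = -0.01081 J.

W ≈ -0.0108 J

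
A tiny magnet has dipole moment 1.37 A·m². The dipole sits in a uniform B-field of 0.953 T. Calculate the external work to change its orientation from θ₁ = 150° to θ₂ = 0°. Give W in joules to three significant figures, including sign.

W_ext = ΔU = −mB cosθ₂ + mB cosθ₁ = mB(cosθ₁ − cosθ₂).
W = (1.37)(0.953)·(cos150° − cos0°) = (1.306)·(-1.8660) = -2.436 J.

W ≈ -2.44 J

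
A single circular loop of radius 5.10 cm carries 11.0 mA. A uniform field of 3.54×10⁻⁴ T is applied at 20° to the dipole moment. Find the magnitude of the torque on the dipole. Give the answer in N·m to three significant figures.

Magnetic moment m = IA = Iπa² = (0.0110)·π·(0.0510)² = 8.988×10⁻⁵ A·m².
Torque on a magnetic dipole: τ = mB sinθ.
τ = (8.988×10⁻⁵)(3.54×10⁻⁴)·sin20° = 1.088×10⁻⁸ N·m.

τ ≈ 1.09×10⁻⁸ N·m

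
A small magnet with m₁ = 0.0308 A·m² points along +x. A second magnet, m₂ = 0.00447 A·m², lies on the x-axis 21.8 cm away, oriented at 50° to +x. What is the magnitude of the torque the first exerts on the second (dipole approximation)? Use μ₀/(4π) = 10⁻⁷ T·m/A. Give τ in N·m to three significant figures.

τ ≈ 2.04×10⁻⁹ N·m

Dipole B is on the axis of dipole A, so B₁ there is axial: B₁ = (μ₀/4π)·2m₁/r³ along +x.
B₁ = 2(10⁻⁷)(0.0308)/(0.218)³ = 5.946×10⁻⁷ T.
τ = m₂ B₁ sinθ.
τ = (0.00447)(5.946×10⁻⁷)·sin50° = 2.036×10⁻⁹ N·m.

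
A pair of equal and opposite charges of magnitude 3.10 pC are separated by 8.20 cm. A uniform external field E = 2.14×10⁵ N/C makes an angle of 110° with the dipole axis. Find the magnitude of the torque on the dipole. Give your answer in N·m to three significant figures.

Dipole moment p = qd = (3.10×10⁻¹² C)(0.0820 m) = 2.542×10⁻¹³ C·m.
Torque on an electric dipole: τ = pE sinθ.
τ = (2.542×10⁻¹³)(2.14×10⁵)·sin110° = 5.112×10⁻⁸ N·m.

τ ≈ 5.11×10⁻⁸ N·m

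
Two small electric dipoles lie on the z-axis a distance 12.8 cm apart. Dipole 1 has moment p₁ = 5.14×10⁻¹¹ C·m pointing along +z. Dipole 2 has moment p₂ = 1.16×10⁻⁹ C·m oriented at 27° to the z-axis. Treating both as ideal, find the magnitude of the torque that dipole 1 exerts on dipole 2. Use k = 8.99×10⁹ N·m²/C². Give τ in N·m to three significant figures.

τ ≈ 2.32×10⁻⁷ N·m

The second dipole sits on the axis of the first, so the field there is axial: E₁ = 2kp₁/r³ along +z.
E₁ = 2(8.99×10⁹)(5.14×10⁻¹¹)/(0.128)³ = 440.7 N/C.
Torque on the second dipole: τ = p₂ E₁ sinθ.
τ = (1.16×10⁻⁹)(440.7)·sin27° = 2.321×10⁻⁷ N·m.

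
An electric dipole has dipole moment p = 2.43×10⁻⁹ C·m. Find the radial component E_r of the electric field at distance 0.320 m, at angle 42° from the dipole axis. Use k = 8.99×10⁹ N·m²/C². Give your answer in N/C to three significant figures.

For a dipole, E_r = (2kp cosθ)/r³.
kp/r³ = (8.99×10⁹)(2.43×10⁻⁹)/(0.320)³ = 666.7 N/C.
E_r = 2·666.7·cos42° = 990.9 N/C.

E_r ≈ 991 N/C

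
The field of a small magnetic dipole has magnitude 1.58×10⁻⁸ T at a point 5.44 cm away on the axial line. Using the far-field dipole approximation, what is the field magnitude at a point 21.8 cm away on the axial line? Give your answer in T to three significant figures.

Dipole fields scale as 1/r³ in the far field; the geometry is the same at both points.
B₂ = B₁ · (r₁/r₂)³ = 1.58×10⁻⁸ · (5.44/21.8)³.
(r₁/r₂)³ = (0.2495)³ = 0.01554.
B₂ ≈ 2.455×10⁻¹⁰ T.

B ≈ 2.46×10⁻¹⁰ T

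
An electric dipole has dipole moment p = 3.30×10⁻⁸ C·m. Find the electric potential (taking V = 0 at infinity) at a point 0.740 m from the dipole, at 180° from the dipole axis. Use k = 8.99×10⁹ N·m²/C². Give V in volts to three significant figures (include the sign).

The dipole potential is V = kp cosθ / r².
V = (8.99×10⁹)(3.30×10⁻⁸)·cos180° / (0.740)² = -541.8 V.

V ≈ -542 V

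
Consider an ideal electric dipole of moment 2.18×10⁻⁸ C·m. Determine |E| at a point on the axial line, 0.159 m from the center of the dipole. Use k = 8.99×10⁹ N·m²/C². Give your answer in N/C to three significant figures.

E ≈ 9.75×10⁴ N/C

On the dipole axis E = 2kp/r³.
E = 2·(8.99×10⁹)(2.18×10⁻⁸) / (0.159)³ = 9.751×10⁴ N/C.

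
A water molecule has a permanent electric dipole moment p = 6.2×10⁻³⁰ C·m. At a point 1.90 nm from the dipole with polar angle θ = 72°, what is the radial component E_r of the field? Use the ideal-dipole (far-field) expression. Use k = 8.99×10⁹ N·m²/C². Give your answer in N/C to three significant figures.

E_r ≈ 5.02×10⁶ N/C

For a dipole, E_r = (2kp cosθ)/r³.
kp/r³ = (8.99×10⁹)(6.20×10⁻³⁰)/(1.90×10⁻⁹)³ = 8.126×10⁶ N/C.
E_r = 2·8.126×10⁶·cos72° = 5.022×10⁶ N/C.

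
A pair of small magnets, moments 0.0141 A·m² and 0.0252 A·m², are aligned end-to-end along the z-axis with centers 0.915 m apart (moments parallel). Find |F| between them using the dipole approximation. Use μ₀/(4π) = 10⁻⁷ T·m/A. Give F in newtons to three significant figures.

On-axis B of dipole 1: B = (μ₀/4π)·2m₁/r³. Force on dipole 2: F = m₂·dB/dr.
dB/dr = −(μ₀/4π)·6m₁/r⁴, so |F| = (μ₀/4π)·6m₁m₂/r⁴.
F = 6(10⁻⁷)(0.0141)(0.0252)/(0.915)⁴ = 3.041×10⁻¹⁰ N.

F ≈ 3.04×10⁻¹⁰ N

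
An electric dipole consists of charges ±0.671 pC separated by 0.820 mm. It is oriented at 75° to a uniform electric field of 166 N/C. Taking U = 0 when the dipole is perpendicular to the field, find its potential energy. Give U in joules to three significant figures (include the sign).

U ≈ -2.36×10⁻¹⁴ J

Dipole moment p = qd = (6.71×10⁻¹³ C)(8.20×10⁻⁴ m) = 5.502×10⁻¹⁶ C·m.
U = −p·E = −pE cosθ.
U = −(5.502×10⁻¹⁶)(166)·cos75° = -2.364×10⁻¹⁴ J.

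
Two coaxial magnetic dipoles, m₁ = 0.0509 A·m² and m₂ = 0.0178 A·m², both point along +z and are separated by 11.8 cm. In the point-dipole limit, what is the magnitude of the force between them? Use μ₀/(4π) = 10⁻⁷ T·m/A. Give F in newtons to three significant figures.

F ≈ 2.80×10⁻⁶ N

On-axis B of dipole 1: B = (μ₀/4π)·2m₁/r³. Force on dipole 2: F = m₂·dB/dr.
dB/dr = −(μ₀/4π)·6m₁/r⁴, so |F| = (μ₀/4π)·6m₁m₂/r⁴.
F = 6(10⁻⁷)(0.0509)(0.0178)/(0.118)⁴ = 2.804×10⁻⁶ N.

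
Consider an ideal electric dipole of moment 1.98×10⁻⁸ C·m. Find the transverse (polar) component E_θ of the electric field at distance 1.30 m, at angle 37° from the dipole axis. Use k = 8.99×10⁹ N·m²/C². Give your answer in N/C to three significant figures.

For a dipole, E_θ = (kp sinθ)/r³.
kp/r³ = (8.99×10⁹)(1.98×10⁻⁸)/(1.30)³ = 81.02 N/C.
E_θ = 81.02·sin37° = 48.76 N/C.

E_θ ≈ 48.8 N/C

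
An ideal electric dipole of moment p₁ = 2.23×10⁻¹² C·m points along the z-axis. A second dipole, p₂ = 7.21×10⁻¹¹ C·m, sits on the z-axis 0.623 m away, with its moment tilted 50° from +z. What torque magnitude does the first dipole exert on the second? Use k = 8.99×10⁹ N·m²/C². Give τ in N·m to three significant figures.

τ ≈ 9.16×10⁻¹² N·m

The second dipole sits on the axis of the first, so the field there is axial: E₁ = 2kp₁/r³ along +z.
E₁ = 2(8.99×10⁹)(2.23×10⁻¹²)/(0.623)³ = 0.1658 N/C.
Torque on the second dipole: τ = p₂ E₁ sinθ.
τ = (7.21×10⁻¹¹)(0.1658)·sin50° = 9.158×10⁻¹² N·m.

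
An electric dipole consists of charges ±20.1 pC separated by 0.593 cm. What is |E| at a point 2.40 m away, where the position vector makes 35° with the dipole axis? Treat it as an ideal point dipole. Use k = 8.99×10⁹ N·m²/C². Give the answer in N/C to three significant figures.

Dipole moment p = qd = (2.01×10⁻¹¹ C)(0.00593 m) = 1.192×10⁻¹³ C·m.
At angle θ the dipole field magnitude is E = (kp/r³)·√(1 + 3cos²θ).
kp/r³ = (8.99×10⁹)(1.192×10⁻¹³) / (2.40)³ = 7.752×10⁻⁵ N/C.
√(1 + 3cos²35°) = √(1 + 3·0.6710) = √3.0130 ≈ 1.7358.
E ≈ 7.752×10⁻⁵ × 1.736 = 1.346×10⁻⁴ N/C.

E ≈ 1.35×10⁻⁴ N/C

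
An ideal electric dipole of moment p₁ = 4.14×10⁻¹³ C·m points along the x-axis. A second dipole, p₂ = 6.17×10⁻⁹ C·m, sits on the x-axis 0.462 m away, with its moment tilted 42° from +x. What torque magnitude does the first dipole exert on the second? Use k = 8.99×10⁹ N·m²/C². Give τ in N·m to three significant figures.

τ ≈ 3.12×10⁻¹⁰ N·m

The second dipole sits on the axis of the first, so the field there is axial: E₁ = 2kp₁/r³ along +x.
E₁ = 2(8.99×10⁹)(4.14×10⁻¹³)/(0.462)³ = 0.07549 N/C.
Torque on the second dipole: τ = p₂ E₁ sinθ.
τ = (6.17×10⁻⁹)(0.07549)·sin42° = 3.116×10⁻¹⁰ N·m.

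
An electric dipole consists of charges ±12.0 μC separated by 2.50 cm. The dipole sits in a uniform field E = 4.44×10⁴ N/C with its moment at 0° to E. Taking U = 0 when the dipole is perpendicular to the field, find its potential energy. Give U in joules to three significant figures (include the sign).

U ≈ -0.0133 J

Dipole moment p = qd = (1.20×10⁻⁵ C)(0.0250 m) = 3.00×10⁻⁷ C·m.
U = −p·E = −pE cosθ.
U = −(3.00×10⁻⁷)(4.44×10⁴)·cos0° = -0.01332 J.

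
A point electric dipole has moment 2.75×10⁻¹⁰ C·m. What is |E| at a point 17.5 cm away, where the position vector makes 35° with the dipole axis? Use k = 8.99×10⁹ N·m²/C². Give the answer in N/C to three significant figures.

At angle θ the dipole field magnitude is E = (kp/r³)·√(1 + 3cos²θ).
kp/r³ = (8.99×10⁹)(2.75×10⁻¹⁰) / (0.175)³ = 461.3 N/C.
√(1 + 3cos²35°) = √(1 + 3·0.6710) = √3.0130 ≈ 1.7358.
E ≈ 461.3 × 1.736 = 800.7 N/C.

E ≈ 801 N/C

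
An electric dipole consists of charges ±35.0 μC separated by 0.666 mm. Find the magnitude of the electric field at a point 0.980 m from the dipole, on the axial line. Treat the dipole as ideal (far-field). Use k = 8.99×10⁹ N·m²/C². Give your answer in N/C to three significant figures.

E ≈ 445 N/C

Dipole moment p = qd = (3.50×10⁻⁵ C)(6.66×10⁻⁴ m) = 2.331×10⁻⁸ C·m.
On the dipole axis E = 2kp/r³.
E = 2·(8.99×10⁹)(2.331×10⁻⁸) / (0.980)³ = 445.3 N/C.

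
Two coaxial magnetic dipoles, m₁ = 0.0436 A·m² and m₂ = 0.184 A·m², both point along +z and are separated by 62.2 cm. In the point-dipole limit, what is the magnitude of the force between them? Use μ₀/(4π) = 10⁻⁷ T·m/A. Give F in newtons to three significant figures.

On-axis B of dipole 1: B = (μ₀/4π)·2m₁/r³. Force on dipole 2: F = m₂·dB/dr.
dB/dr = −(μ₀/4π)·6m₁/r⁴, so |F| = (μ₀/4π)·6m₁m₂/r⁴.
F = 6(10⁻⁷)(0.0436)(0.184)/(0.622)⁴ = 3.216×10⁻⁸ N.

F ≈ 3.22×10⁻⁸ N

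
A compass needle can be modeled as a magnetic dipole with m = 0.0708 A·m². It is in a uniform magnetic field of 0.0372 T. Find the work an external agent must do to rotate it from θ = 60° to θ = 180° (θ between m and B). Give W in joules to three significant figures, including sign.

W_ext = ΔU = −mB cosθ₂ + mB cosθ₁ = mB(cosθ₁ − cosθ₂).
W = (0.0708)(0.0372)·(cos60° − cos180°) = (0.002634)·(+1.5000) = 0.003951 J.

W ≈ 0.00395 J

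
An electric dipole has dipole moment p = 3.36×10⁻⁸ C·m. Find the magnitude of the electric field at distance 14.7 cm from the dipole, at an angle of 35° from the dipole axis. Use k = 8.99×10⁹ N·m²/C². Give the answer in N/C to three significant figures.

At angle θ the dipole field magnitude is E = (kp/r³)·√(1 + 3cos²θ).
kp/r³ = (8.99×10⁹)(3.36×10⁻⁸) / (0.147)³ = 9.509×10⁴ N/C.
√(1 + 3cos²35°) = √(1 + 3·0.6710) = √3.0130 ≈ 1.7358.
E ≈ 9.509×10⁴ × 1.736 = 1.651×10⁵ N/C.

E ≈ 1.65×10⁵ N/C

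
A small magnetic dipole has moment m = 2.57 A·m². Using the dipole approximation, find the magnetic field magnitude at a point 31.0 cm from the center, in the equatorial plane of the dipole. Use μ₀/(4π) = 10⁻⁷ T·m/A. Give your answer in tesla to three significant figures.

B ≈ 8.63×10⁻⁶ T

In the equatorial plane B = (μ₀/4π)·m/r³ (half the axial value).
B = (10⁻⁷)·(2.57) / (0.310)³ = 8.627×10⁻⁶ T.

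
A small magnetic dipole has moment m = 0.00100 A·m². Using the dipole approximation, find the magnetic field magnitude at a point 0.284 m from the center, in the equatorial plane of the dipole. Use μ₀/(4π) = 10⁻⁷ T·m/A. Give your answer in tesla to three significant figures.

B ≈ 4.37×10⁻⁹ T

In the equatorial plane B = (μ₀/4π)·m/r³ (half the axial value).
B = (10⁻⁷)·(0.00100) / (0.284)³ = 4.366×10⁻⁹ T.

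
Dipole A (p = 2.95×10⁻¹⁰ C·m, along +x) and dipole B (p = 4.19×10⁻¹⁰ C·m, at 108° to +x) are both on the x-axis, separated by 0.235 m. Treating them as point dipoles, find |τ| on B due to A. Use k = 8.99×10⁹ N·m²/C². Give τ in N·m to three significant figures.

The second dipole sits on the axis of the first, so the field there is axial: E₁ = 2kp₁/r³ along +x.
E₁ = 2(8.99×10⁹)(2.95×10⁻¹⁰)/(0.235)³ = 408.7 N/C.
Torque on the second dipole: τ = p₂ E₁ sinθ.
τ = (4.19×10⁻¹⁰)(408.7)·sin108° = 1.629×10⁻⁷ N·m.

τ ≈ 1.63×10⁻⁷ N·m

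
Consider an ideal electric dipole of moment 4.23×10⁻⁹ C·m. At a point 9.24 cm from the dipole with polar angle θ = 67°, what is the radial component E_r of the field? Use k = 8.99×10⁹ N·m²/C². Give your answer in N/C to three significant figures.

E_r ≈ 3.77×10⁴ N/C

For a dipole, E_r = (2kp cosθ)/r³.
kp/r³ = (8.99×10⁹)(4.23×10⁻⁹)/(0.0924)³ = 4.820×10⁴ N/C.
E_r = 2·4.820×10⁴·cos67° = 3.767×10⁴ N/C.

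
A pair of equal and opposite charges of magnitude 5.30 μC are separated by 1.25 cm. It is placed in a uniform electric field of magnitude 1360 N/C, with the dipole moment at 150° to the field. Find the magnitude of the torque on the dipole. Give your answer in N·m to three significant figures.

τ ≈ 4.50×10⁻⁵ N·m

Dipole moment p = qd = (5.30×10⁻⁶ C)(0.0125 m) = 6.625×10⁻⁸ C·m.
Torque on an electric dipole: τ = pE sinθ.
τ = (6.625×10⁻⁸)(1360)·sin150° = 4.505×10⁻⁵ N·m.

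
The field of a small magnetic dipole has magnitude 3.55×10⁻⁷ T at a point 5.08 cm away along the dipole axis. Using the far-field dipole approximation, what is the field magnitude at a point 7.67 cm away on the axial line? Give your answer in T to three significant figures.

B ≈ 1.03×10⁻⁷ T

Dipole fields scale as 1/r³ in the far field; the geometry is the same at both points.
B₂ = B₁ · (r₁/r₂)³ = 3.55×10⁻⁷ · (5.08/7.67)³.
(r₁/r₂)³ = (0.6623)³ = 0.2905.
B₂ ≈ 1.031×10⁻⁷ T.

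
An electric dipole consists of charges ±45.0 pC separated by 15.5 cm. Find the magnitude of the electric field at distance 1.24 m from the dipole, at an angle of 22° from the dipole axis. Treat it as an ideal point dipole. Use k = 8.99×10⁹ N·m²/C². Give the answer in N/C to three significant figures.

E ≈ 0.0622 N/C

Dipole moment p = qd = (4.50×10⁻¹¹ C)(0.155 m) = 6.975×10⁻¹² C·m.
At angle θ the dipole field magnitude is E = (kp/r³)·√(1 + 3cos²θ).
kp/r³ = (8.99×10⁹)(6.975×10⁻¹²) / (1.24)³ = 0.03289 N/C.
√(1 + 3cos²22°) = √(1 + 3·0.8597) = √3.5790 ≈ 1.8918.
E ≈ 0.03289 × 1.892 = 0.06222 N/C.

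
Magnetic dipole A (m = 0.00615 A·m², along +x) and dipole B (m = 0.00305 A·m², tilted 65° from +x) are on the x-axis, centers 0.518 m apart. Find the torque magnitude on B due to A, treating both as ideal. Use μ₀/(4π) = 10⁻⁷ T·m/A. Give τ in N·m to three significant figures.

Dipole B is on the axis of dipole A, so B₁ there is axial: B₁ = (μ₀/4π)·2m₁/r³ along +x.
B₁ = 2(10⁻⁷)(0.00615)/(0.518)³ = 8.849×10⁻⁹ T.
τ = m₂ B₁ sinθ.
τ = (0.00305)(8.849×10⁻⁹)·sin65° = 2.446×10⁻¹¹ N·m.

τ ≈ 2.45×10⁻¹¹ N·m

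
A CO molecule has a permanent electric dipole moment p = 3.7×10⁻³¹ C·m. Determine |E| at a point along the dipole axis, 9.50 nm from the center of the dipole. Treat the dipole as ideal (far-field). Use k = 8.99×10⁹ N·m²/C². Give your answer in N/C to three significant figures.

On the dipole axis E = 2kp/r³.
E = 2·(8.99×10⁹)(3.70×10⁻³¹) / (9.50×10⁻⁹)³ = 7759 N/C.

E ≈ 7760 N/C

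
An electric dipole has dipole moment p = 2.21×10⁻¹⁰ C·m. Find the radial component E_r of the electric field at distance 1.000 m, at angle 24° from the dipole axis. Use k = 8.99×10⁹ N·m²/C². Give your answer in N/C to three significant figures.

E_r ≈ 3.63 N/C

For a dipole, E_r = (2kp cosθ)/r³.
kp/r³ = (8.99×10⁹)(2.21×10⁻¹⁰)/(1.00)³ = 1.987 N/C.
E_r = 2·1.987·cos24° = 3.630 N/C.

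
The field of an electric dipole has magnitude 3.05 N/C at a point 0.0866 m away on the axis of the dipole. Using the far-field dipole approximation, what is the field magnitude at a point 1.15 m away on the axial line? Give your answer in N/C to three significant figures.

Dipole fields scale as 1/r³ in the far field; the geometry is the same at both points.
E₂ = E₁ · (r₁/r₂)³ = 3.05 · (0.0866/1.15)³.
(r₁/r₂)³ = (0.0753)³ = 0.000427.
E₂ ≈ 0.001302 N/C.

E ≈ 0.00130 N/C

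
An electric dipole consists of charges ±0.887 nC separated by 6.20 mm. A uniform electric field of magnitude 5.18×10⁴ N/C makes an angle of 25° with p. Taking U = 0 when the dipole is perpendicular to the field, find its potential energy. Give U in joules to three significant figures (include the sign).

U ≈ -2.58×10⁻⁷ J

Dipole moment p = qd = (8.87×10⁻¹⁰ C)(0.00620 m) = 5.499×10⁻¹² C·m.
U = −p·E = −pE cosθ.
U = −(5.499×10⁻¹²)(5.18×10⁴)·cos25° = -2.582×10⁻⁷ J.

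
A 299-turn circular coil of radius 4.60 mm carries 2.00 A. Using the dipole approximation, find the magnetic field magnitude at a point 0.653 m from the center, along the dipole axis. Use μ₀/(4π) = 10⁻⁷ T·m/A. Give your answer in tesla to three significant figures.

B ≈ 2.86×10⁻⁸ T

m = NIA = NIπa² = 299·(2.00)·π·(0.00460)² = 0.03975 A·m².
On axis B = (μ₀/4π)·2m/r³.
B = 2·(10⁻⁷)·(0.03975) / (0.653)³ = 2.855×10⁻⁸ T.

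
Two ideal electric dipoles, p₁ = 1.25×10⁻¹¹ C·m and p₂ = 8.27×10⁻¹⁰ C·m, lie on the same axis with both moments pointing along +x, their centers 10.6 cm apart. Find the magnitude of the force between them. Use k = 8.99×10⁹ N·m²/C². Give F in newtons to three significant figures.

On-axis field of dipole 1 at distance r: E = 2kp₁/r³. Force on dipole 2 is F = p₂·dE/dr (gradient along axis).
dE/dr = −6kp₁/r⁴, so |F| = 6kp₁p₂/r⁴ (attractive for aligned moments).
F = 6(8.99×10⁹)(1.25×10⁻¹¹)(8.27×10⁻¹⁰)/(0.106)⁴ = 4.417×10⁻⁶ N.

F ≈ 4.42×10⁻⁶ N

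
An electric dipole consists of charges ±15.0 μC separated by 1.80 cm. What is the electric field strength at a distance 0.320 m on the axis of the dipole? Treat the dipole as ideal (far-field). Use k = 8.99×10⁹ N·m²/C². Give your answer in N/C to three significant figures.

Dipole moment p = qd = (1.50×10⁻⁵ C)(0.0180 m) = 2.70×10⁻⁷ C·m.
On the dipole axis E = 2kp/r³.
E = 2·(8.99×10⁹)(2.70×10⁻⁷) / (0.320)³ = 1.482×10⁵ N/C.

E ≈ 1.48×10⁵ N/C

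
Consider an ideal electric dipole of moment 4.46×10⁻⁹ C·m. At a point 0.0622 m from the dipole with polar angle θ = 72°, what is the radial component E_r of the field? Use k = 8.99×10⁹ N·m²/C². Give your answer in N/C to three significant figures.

For a dipole, E_r = (2kp cosθ)/r³.
kp/r³ = (8.99×10⁹)(4.46×10⁻⁹)/(0.0622)³ = 1.666×10⁵ N/C.
E_r = 2·1.666×10⁵·cos72° = 1.030×10⁵ N/C.

E_r ≈ 1.03×10⁵ N/C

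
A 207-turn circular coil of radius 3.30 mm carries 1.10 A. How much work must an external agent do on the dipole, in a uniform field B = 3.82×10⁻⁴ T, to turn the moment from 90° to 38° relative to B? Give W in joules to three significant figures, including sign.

W ≈ -2.34×10⁻⁶ J

m = NIA = NIπa² = 207·(1.10)·π·(0.00330)² = 0.00779 A·m².
W_ext = ΔU = −mB cosθ₂ + mB cosθ₁ = mB(cosθ₁ − cosθ₂).
W = (0.00779)(3.82×10⁻⁴)·(cos90° − cos38°) = (2.976×10⁻⁶)·(-0.7880) = -2.345×10⁻⁶ J.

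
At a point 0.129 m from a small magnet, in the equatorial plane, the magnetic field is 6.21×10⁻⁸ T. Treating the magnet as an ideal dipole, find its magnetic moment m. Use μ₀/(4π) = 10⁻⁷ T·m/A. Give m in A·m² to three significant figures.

m ≈ 0.00133 A·m²

In the equatorial plane B = (μ₀/4π)·m/r³, so m = Br³·4π/(μ₀).
m = (6.21×10⁻⁸)·(0.129)³ / (10⁻⁷) = 0.001333 A·m².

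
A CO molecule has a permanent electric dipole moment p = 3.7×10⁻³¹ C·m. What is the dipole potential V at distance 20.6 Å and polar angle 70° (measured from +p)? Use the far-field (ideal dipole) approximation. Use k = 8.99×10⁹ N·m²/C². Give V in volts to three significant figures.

V ≈ 2.68×10⁻⁴ V

The dipole potential is V = kp cosθ / r².
V = (8.99×10⁹)(3.70×10⁻³¹)·cos70° / (2.06×10⁻⁹)² = 2.681×10⁻⁴ V.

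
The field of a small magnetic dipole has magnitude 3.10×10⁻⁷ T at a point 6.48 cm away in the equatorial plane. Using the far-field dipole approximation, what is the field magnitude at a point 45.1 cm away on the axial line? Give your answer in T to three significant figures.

Dipole fields scale as 1/r³ in the far field.
The axial field is twice the equatorial field at the same r, so the geometry factor is 2/1.
B₂ = B₁ · (2/1) · (r₁/r₂)³ = 3.10×10⁻⁷ · 2 · (6.48/45.1)³.
(r₁/r₂)³ = (0.1437)³ = 0.002966.
B₂ ≈ 1.839×10⁻⁹ T.

B ≈ 1.84×10⁻⁹ T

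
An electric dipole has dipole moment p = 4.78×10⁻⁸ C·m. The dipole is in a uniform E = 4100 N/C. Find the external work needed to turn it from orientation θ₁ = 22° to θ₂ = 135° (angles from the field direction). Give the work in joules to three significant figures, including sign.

W ≈ 3.20×10⁻⁴ J

W_ext = ΔU = U(θ₂) − U(θ₁) = −pE cosθ₂ − (−pE cosθ₁) = pE(cosθ₁ − cosθ₂).
W = (4.78×10⁻⁸)(4100)·(cos22° − cos135°) = (1.960×10⁻⁴)·(+1.6343) = 3.203×10⁻⁴ J.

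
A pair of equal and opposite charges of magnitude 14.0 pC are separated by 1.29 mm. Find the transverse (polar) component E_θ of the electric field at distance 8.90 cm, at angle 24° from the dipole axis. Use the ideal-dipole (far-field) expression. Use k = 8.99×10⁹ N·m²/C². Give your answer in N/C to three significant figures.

Dipole moment p = qd = (1.40×10⁻¹¹ C)(0.00129 m) = 1.806×10⁻¹⁴ C·m.
For a dipole, E_θ = (kp sinθ)/r³.
kp/r³ = (8.99×10⁹)(1.806×10⁻¹⁴)/(0.0890)³ = 0.2303 N/C.
E_θ = 0.2303·sin24° = 0.09367 N/C.

E_θ ≈ 0.0937 N/C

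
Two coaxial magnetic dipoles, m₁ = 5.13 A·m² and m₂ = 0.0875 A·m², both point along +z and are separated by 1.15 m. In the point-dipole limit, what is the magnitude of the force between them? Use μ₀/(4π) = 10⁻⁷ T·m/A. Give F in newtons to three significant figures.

On-axis B of dipole 1: B = (μ₀/4π)·2m₁/r³. Force on dipole 2: F = m₂·dB/dr.
dB/dr = −(μ₀/4π)·6m₁/r⁴, so |F| = (μ₀/4π)·6m₁m₂/r⁴.
F = 6(10⁻⁷)(5.13)(0.0875)/(1.15)⁴ = 1.540×10⁻⁷ N.

F ≈ 1.54×10⁻⁷ N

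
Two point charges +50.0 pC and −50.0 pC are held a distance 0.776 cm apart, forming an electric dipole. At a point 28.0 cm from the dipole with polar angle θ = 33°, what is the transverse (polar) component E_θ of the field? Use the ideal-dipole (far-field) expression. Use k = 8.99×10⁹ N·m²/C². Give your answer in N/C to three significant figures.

E_θ ≈ 0.0865 N/C

Dipole moment p = qd = (5.00×10⁻¹¹ C)(0.00776 m) = 3.88×10⁻¹³ C·m.
For a dipole, E_θ = (kp sinθ)/r³.
kp/r³ = (8.99×10⁹)(3.88×10⁻¹³)/(0.280)³ = 0.1589 N/C.
E_θ = 0.1589·sin33° = 0.08654 N/C.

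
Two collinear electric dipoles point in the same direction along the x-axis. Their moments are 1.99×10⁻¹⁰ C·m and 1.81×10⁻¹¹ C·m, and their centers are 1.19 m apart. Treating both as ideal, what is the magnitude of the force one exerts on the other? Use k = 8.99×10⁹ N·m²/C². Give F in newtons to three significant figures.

F ≈ 9.69×10⁻¹¹ N

On-axis field of dipole 1 at distance r: E = 2kp₁/r³. Force on dipole 2 is F = p₂·dE/dr (gradient along axis).
dE/dr = −6kp₁/r⁴, so |F| = 6kp₁p₂/r⁴ (attractive for aligned moments).
F = 6(8.99×10⁹)(1.99×10⁻¹⁰)(1.81×10⁻¹¹)/(1.19)⁴ = 9.688×10⁻¹¹ N.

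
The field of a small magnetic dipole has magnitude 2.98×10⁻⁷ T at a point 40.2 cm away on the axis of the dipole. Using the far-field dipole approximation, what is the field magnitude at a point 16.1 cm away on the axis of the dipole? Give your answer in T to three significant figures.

B ≈ 4.64×10⁻⁶ T

Dipole fields scale as 1/r³ in the far field; the geometry is the same at both points.
B₂ = B₁ · (r₁/r₂)³ = 2.98×10⁻⁷ · (40.2/16.1)³.
(r₁/r₂)³ = (2.497)³ = 15.57.
B₂ ≈ 4.639×10⁻⁶ T.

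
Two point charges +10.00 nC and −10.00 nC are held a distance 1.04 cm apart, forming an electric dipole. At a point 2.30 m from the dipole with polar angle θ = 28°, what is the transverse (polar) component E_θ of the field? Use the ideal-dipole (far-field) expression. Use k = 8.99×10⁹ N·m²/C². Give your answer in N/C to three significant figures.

E_θ ≈ 0.0361 N/C

Dipole moment p = qd = (1.00×10⁻⁸ C)(0.0104 m) = 1.04×10⁻¹⁰ C·m.
For a dipole, E_θ = (kp sinθ)/r³.
kp/r³ = (8.99×10⁹)(1.04×10⁻¹⁰)/(2.30)³ = 0.07684 N/C.
E_θ = 0.07684·sin28° = 0.03608 N/C.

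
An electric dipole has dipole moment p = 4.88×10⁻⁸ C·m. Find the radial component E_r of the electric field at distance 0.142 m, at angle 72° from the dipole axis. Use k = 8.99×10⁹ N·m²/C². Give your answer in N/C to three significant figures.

E_r ≈ 9.47×10⁴ N/C

For a dipole, E_r = (2kp cosθ)/r³.
kp/r³ = (8.99×10⁹)(4.88×10⁻⁸)/(0.142)³ = 1.532×10⁵ N/C.
E_r = 2·1.532×10⁵·cos72° = 9.469×10⁴ N/C.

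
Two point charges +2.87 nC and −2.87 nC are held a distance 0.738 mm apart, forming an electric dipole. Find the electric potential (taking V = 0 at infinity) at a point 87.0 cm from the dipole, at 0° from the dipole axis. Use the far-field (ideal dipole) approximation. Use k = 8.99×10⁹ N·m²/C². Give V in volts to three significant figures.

Dipole moment p = qd = (2.87×10⁻⁹ C)(7.38×10⁻⁴ m) = 2.118×10⁻¹² C·m.
The dipole potential is V = kp cosθ / r².
V = (8.99×10⁹)(2.118×10⁻¹²)·cos0° / (0.870)² = 0.02516 V.

V ≈ 0.0252 V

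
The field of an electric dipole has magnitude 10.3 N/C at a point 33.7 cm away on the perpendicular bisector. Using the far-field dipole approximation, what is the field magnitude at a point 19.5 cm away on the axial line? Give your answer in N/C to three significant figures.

E ≈ 106 N/C

Dipole fields scale as 1/r³ in the far field.
The axial field is twice the equatorial field at the same r, so the geometry factor is 2/1.
E₂ = E₁ · (2/1) · (r₁/r₂)³ = 10.3 · 2 · (33.7/19.5)³.
(r₁/r₂)³ = (1.728)³ = 5.162.
E₂ ≈ 106.3 N/C.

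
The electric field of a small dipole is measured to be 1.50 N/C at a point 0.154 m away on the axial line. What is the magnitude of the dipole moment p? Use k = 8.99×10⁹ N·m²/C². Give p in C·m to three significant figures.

p ≈ 3.05×10⁻¹³ C·m

On axis E = 2kp/r³, so p = Er³/(2k).
p = (1.50)·(0.154)³ / (2·8.99×10⁹) = 3.047×10⁻¹³ C·m.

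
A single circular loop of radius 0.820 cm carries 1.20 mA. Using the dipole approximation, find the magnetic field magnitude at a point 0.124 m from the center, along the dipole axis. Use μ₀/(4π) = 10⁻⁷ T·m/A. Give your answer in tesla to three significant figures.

B ≈ 2.66×10⁻¹¹ T

Magnetic moment m = IA = Iπa² = (0.00120)·π·(0.00820)² = 2.535×10⁻⁷ A·m².
On axis B = (μ₀/4π)·2m/r³.
B = 2·(10⁻⁷)·(2.535×10⁻⁷) / (0.124)³ = 2.659×10⁻¹¹ T.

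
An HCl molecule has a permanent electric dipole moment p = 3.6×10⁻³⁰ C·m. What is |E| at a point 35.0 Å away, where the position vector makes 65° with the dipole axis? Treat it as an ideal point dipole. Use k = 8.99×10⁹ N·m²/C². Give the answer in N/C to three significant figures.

E ≈ 9.35×10⁵ N/C

At angle θ the dipole field magnitude is E = (kp/r³)·√(1 + 3cos²θ).
kp/r³ = (8.99×10⁹)(3.60×10⁻³⁰) / (3.50×10⁻⁹)³ = 7.548×10⁵ N/C.
√(1 + 3cos²65°) = √(1 + 3·0.1786) = √1.5358 ≈ 1.2393.
E ≈ 7.548×10⁵ × 1.239 = 9.355×10⁵ N/C.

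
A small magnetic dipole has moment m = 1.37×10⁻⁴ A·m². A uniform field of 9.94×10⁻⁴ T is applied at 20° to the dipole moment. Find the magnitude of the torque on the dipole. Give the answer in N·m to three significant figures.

τ ≈ 4.66×10⁻⁸ N·m

Torque on a magnetic dipole: τ = mB sinθ.
τ = (1.37×10⁻⁴)(9.94×10⁻⁴)·sin20° = 4.658×10⁻⁸ N·m.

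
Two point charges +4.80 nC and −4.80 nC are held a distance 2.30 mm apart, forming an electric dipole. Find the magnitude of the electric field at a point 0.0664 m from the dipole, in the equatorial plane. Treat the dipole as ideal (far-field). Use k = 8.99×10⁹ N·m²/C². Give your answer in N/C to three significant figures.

Dipole moment p = qd = (4.80×10⁻⁹ C)(0.00230 m) = 1.104×10⁻¹¹ C·m.
In the equatorial plane E = kp/r³.
E = (8.99×10⁹)(1.104×10⁻¹¹) / (0.0664)³ = 339.0 N/C.

E ≈ 339 N/C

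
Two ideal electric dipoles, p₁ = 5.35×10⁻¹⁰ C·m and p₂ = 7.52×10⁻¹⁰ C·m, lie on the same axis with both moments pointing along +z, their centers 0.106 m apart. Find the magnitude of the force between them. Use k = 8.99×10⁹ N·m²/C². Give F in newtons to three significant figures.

On-axis field of dipole 1 at distance r: E = 2kp₁/r³. Force on dipole 2 is F = p₂·dE/dr (gradient along axis).
dE/dr = −6kp₁/r⁴, so |F| = 6kp₁p₂/r⁴ (attractive for aligned moments).
F = 6(8.99×10⁹)(5.35×10⁻¹⁰)(7.52×10⁻¹⁰)/(0.106)⁴ = 1.719×10⁻⁴ N.

F ≈ 1.72×10⁻⁴ N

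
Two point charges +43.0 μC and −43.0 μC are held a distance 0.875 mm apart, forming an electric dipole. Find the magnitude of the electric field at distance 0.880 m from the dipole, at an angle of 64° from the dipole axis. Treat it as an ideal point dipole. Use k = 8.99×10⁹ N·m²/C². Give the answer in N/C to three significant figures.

E ≈ 623 N/C

Dipole moment p = qd = (4.30×10⁻⁵ C)(8.75×10⁻⁴ m) = 3.763×10⁻⁸ C·m.
At angle θ the dipole field magnitude is E = (kp/r³)·√(1 + 3cos²θ).
kp/r³ = (8.99×10⁹)(3.763×10⁻⁸) / (0.880)³ = 496.4 N/C.
√(1 + 3cos²64°) = √(1 + 3·0.1922) = √1.5765 ≈ 1.2556.
E ≈ 496.4 × 1.256 = 623.3 N/C.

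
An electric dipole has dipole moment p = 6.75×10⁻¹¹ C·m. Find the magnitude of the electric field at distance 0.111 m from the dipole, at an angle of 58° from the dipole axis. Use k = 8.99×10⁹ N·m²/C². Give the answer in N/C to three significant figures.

E ≈ 602 N/C

At angle θ the dipole field magnitude is E = (kp/r³)·√(1 + 3cos²θ).
kp/r³ = (8.99×10⁹)(6.75×10⁻¹¹) / (0.111)³ = 443.7 N/C.
√(1 + 3cos²58°) = √(1 + 3·0.2808) = √1.8424 ≈ 1.3574.
E ≈ 443.7 × 1.357 = 602.3 N/C.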